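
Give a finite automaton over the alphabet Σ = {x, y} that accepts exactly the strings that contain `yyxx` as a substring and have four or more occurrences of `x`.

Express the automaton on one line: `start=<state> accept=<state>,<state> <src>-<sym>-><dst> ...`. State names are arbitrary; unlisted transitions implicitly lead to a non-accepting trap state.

start=S0 accept=S14 S0-x->S1 S0-y->S2 S1-x->S3 S1-y->S4 S2-x->S1 S2-y->S5 S3-x->S3 S3-y->S6 S4-x->S3 S4-y->S7 S5-x->S8 S5-y->S5 S6-x->S3 S6-y->S9 S7-x->S10 S7-y->S7 S8-x->S11 S8-y->S4 S9-x->S12 S9-y->S9 S10-x->S13 S10-y->S6 S11-x->S13 S11-y->S11 S12-x->S14 S12-y->S6 S13-x->S14 S13-y->S13 S14-x->S14 S14-y->S14

Handle the two conditions separately and then intersect. The first has 5 states tracking whether and how much of `yyxx` has been seen; the second has 6 states tracking the count of `x`s, saturating at 5. A product state is a pair (one from each), accepting exactly when both do. Equivalent product states are then merged.
With 15 states:
          x    y  
>  S0     S1   S2 
   S1     S3   S4 
   S2     S1   S5 
   S3     S3   S6 
   S4     S3   S7 
   S5     S8   S5 
   S6     S3   S9 
   S7    S10   S7 
   S8    S11   S4 
   S9    S12   S9 
   S10   S13   S6 
   S11   S13  S11 
   S12   S14   S6 
   S13   S14  S13 
 * S14   S14  S14 
(> = start, * = accepting)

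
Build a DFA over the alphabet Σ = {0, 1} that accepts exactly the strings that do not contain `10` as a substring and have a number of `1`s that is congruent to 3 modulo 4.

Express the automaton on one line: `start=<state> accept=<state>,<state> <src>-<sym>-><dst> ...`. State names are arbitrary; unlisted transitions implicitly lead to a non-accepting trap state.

start=q0 accept=q4 q0-0->q0 q0-1->q1 q1-0->q2 q1-1->q3 q2-0->q2 q2-1->q2 q3-0->q2 q3-1->q4 q4-0->q2 q4-1->q5 q5-0->q2 q5-1->q1

Run two small machines in parallel and take their product. The first has 3 states tracking partial matches of the forbidden pattern `10`; the second has 4 states tracking the count of `1`s modulo 4. A product state is a pair (one from each), accepting exactly when both do. Minimizing collapses redundant product states.
A 6-state machine:
        0   1  
>  q0   q0  q1 
   q1   q2  q3 
   q2   q2  q2 
   q3   q2  q4 
 * q4   q2  q5 
   q5   q2  q1 
(> = start, * = accepting)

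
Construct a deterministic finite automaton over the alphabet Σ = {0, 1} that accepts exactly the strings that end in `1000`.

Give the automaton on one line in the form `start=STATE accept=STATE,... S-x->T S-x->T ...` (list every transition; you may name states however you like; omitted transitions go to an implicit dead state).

Let each state record the length of the longest suffix of the input read so far that is also a prefix of `1000`. q1 means the last symbol is `1`; q2 means the last 2 symbols are `10`; q3 means the last 3 symbols are `100`; q4 means the last 4 symbols are `1000`. Accept only at q4, where the string currently ends in `1000`.
        0   1  
>  q0   q0  q1 
   q1   q2  q1 
   q2   q3  q1 
   q3   q4  q1 
 * q4   q0  q1 
(> = start, * = accepting)

start=q0 accept=q4 q0-0->q0 q0-1->q1 q1-0->q2 q1-1->q1 q2-0->q3 q2-1->q1 q3-0->q4 q3-1->q1 q4-0->q0 q4-1->q1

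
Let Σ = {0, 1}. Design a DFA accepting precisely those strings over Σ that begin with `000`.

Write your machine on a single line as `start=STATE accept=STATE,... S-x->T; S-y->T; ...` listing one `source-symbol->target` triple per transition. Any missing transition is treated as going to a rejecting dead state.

start=q0; accept=q3; q0-0->q1; q0-1->q4; q1-0->q2; q1-1->q4; q2-0->q3; q2-1->q4; q3-0->q3; q3-1->q3; q4-0->q4; q4-1->q4

Check the first 3 symbols one by one: q0 through q2 record how many have matched `000` so far; any wrong symbol goes to the dead state q4. After all 3 match we enter the accepting sink q3.
        0   1  
>  q0   q1  q4 
   q1   q2  q4 
   q2   q3  q4 
 * q3   q3  q3 
   q4   q4  q4 
(> = start, * = accepting)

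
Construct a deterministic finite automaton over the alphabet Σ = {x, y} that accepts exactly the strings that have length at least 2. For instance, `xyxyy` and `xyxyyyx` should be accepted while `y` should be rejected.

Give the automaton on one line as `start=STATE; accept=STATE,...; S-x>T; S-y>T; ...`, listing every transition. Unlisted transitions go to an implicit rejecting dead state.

We only need to distinguish lengths 0, 1, …, 2, and '>2'. Chain A → B → C → D on every symbol, with D looping. Accepting states: {C, D}.
       x  y 
>  A   B  B 
   B   C  C 
 * C   D  D 
 * D   D  D 
(> = start, * = accepting)

start=A; accept=C,D; A-x>B; A-y>B; B-x>C; B-y>C; C-x>D; C-y>D; D-x>D; D-y>D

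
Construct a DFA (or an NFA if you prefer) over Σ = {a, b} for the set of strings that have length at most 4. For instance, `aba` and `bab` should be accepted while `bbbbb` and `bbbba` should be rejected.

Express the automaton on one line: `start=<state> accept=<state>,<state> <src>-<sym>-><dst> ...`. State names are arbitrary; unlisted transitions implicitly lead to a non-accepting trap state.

Count input length up to 5: every symbol moves from q0 toward q5, which means 'more than 4' and absorbs. Accept from {q0, q1, q2, q3, q4}.
6 states suffice.
        a   b  
>* q0   q1  q1 
 * q1   q2  q2 
 * q2   q3  q3 
 * q3   q4  q4 
 * q4   q5  q5 
   q5   q5  q5 
(> = start, * = accepting)

start=q0 accept=q0,q1,q2,q3,q4 q0-a->q1 q0-b->q1 q1-a->q2 q1-b->q2 q2-a->q3 q2-b->q3 q3-a->q4 q3-b->q4 q4-a->q5 q4-b->q5 q5-a->q5 q5-b->q5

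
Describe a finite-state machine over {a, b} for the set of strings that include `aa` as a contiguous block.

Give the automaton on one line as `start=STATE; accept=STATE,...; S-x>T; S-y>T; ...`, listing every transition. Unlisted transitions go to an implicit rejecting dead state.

Track how much of `aa` has been matched so far: state q0 is no progress, q2 is the absorbing accept state reached once `aa` has occurred. Intermediate states record partial matches; on a mismatch, fall back to the longest reusable overlap.
With 3 states:
        a   b  
>  q0   q1  q0 
   q1   q2  q0 
 * q2   q2  q2 
(> = start, * = accepting)

start=q0; accept=q2; q0-a>q1; q0-b>q0; q1-a>q2; q1-b>q0; q2-a>q2; q2-b>q2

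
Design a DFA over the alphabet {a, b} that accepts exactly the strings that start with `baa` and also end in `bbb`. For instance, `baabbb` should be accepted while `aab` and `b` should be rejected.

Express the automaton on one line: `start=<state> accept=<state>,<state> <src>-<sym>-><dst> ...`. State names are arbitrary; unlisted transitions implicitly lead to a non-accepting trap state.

start=S0 accept=S7 S0-a->S1 S0-b->S2 S1-a->S1 S1-b->S1 S2-a->S3 S2-b->S1 S3-a->S4 S3-b->S1 S4-a->S4 S4-b->S5 S5-a->S4 S5-b->S6 S6-a->S4 S6-b->S7 S7-a->S4 S7-b->S7

Build one automaton per condition and run them in lockstep. One (5 states) tracks whether the input so far still matches the prefix `baa`; the other (4 states) tracks how much of the suffix `bbb` has currently been matched. Each combined state is a pair, one component from each; accept when both components accept. After merging equivalent states the machine shrinks.
An 8-state machine:
        a   b  
>  S0   S1  S2 
   S1   S1  S1 
   S2   S3  S1 
   S3   S4  S1 
   S4   S4  S5 
   S5   S4  S6 
   S6   S4  S7 
 * S7   S4  S7 
(> = start, * = accepting)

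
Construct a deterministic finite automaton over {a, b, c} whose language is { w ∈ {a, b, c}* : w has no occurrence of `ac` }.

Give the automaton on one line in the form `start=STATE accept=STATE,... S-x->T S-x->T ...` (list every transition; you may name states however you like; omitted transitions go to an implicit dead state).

start=s0 accept=s0,s1 s0-a->s1 s0-b->s0 s0-c->s0 s1-a->s1 s1-b->s0 s1-c->s2 s2-a->s2 s2-b->s2 s2-c->s2

Track partial matches of the forbidden pattern `ac`. State s2 is a dead state reached once `ac` has occurred; every other state accepts. s0 means no part of `ac` is currently matched.
With 3 states:
        a   b   c  
>* s0   s1  s0  s0 
 * s1   s1  s0  s2 
   s2   s2  s2  s2 
(> = start, * = accepting)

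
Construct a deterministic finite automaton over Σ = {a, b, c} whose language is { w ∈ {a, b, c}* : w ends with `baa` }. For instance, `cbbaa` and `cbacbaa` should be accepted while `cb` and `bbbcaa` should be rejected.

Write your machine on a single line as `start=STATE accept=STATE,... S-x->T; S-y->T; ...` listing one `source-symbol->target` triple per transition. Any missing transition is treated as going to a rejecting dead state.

start=q0; accept=q3; q0-a->q0; q0-b->q1; q0-c->q0; q1-a->q2; q1-b->q1; q1-c->q0; q2-a->q3; q2-b->q1; q2-c->q0; q3-a->q0; q3-b->q1; q3-c->q0

Let each state record the length of the longest suffix of the input read so far that is also a prefix of `baa`. q1 means the last symbol is `b`; q2 means the last 2 symbols are `ba`; q3 means the last 3 symbols are `baa`. Accept only at q3, where the string currently ends in `baa`.
A 4-state machine:
        a   b   c  
>  q0   q0  q1  q0 
   q1   q2  q1  q0 
   q2   q3  q1  q0 
 * q3   q0  q1  q0 
(> = start, * = accepting)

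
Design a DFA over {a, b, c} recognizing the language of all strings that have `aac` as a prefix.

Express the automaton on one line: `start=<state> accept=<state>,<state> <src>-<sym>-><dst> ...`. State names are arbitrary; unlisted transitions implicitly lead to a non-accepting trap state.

Walk along `aac` while the input agrees: from q0 take `a` to q1, and so on. Any deviation drops to the rejecting sink q4. Once q3 is reached the prefix is confirmed and every continuation is accepted.
5 states suffice.
        a   b   c  
>  q0   q1  q4  q4 
   q1   q2  q4  q4 
   q2   q4  q4  q3 
 * q3   q3  q3  q3 
   q4   q4  q4  q4 
(> = start, * = accepting)

start=q0 accept=q3 q0-a->q1 q0-b->q4 q0-c->q4 q1-a->q2 q1-b->q4 q1-c->q4 q2-a->q4 q2-b->q4 q2-c->q3 q3-a->q3 q3-b->q3 q3-c->q3 q4-a->q4 q4-b->q4 q4-c->q4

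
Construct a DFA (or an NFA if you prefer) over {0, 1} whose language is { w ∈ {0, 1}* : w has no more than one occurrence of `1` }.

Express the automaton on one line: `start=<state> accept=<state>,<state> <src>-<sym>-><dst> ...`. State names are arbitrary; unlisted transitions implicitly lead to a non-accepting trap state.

start=q0 accept=q0,q1 q0-0->q0 q0-1->q1 q1-0->q1 q1-1->q2 q2-0->q2 q2-1->q2

Only the number of `1`s matters, and only up to 2. Make a chain q0 → q1 → q2 advanced by each `1` (with q2 absorbing); every other symbol self-loops. The accepting set is {q0, q1}.
With 3 states:
        0   1  
>* q0   q0  q1 
 * q1   q1  q2 
   q2   q2  q2 
(> = start, * = accepting)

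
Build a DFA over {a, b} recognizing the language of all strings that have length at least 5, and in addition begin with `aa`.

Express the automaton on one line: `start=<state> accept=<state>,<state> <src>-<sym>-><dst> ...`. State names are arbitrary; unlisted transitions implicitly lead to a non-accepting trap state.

start=q0 accept=q6 q0-a->q1 q0-b->q2 q1-a->q3 q1-b->q2 q2-a->q2 q2-b->q2 q3-a->q4 q3-b->q4 q4-a->q5 q4-b->q5 q5-a->q6 q5-b->q6 q6-a->q6 q6-b->q6

Build one automaton per condition and run them in lockstep. One (7 states) tracks the input length, saturating at 6; the other (4 states) tracks whether the input so far still matches the prefix `aa`. Each combined state is a pair, one component from each; accept when both components accept. Minimizing collapses redundant product states.
        a   b  
>  q0   q1  q2 
   q1   q3  q2 
   q2   q2  q2 
   q3   q4  q4 
   q4   q5  q5 
   q5   q6  q6 
 * q6   q6  q6 
(> = start, * = accepting)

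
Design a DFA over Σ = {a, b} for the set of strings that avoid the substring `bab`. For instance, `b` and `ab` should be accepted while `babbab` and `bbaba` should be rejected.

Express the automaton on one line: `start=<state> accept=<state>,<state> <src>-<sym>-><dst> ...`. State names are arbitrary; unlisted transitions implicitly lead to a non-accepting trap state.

start=q0 accept=q0,q1,q2 q0-a->q0 q0-b->q1 q1-a->q2 q1-b->q1 q2-a->q0 q2-b->q3 q3-a->q3 q3-b->q3

Track partial matches of the forbidden pattern `bab`. State q3 is a dead state reached once `bab` has occurred; every other state accepts. q0 means no part of `bab` is currently matched.
        a   b  
>* q0   q0  q1 
 * q1   q2  q1 
 * q2   q0  q3 
   q3   q3  q3 
(> = start, * = accepting)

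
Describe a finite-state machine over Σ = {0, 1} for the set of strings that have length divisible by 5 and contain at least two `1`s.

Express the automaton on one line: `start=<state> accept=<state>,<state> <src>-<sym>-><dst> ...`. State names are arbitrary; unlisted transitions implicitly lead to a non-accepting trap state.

start=A accept=P,Q A-0->B A-1->C B-0->D B-1->E C-0->E C-1->F D-0->G D-1->H E-0->H E-1->I F-0->I F-1->J G-0->K G-1->L H-0->L H-1->M I-0->M I-1->N J-0->N J-1->N K-0->A K-1->O L-0->O L-1->P M-0->P M-1->Q N-0->Q N-1->Q O-0->C O-1->R P-0->R P-1->S Q-0->S Q-1->S R-0->F R-1->T S-0->T S-1->T T-0->J T-1->J

Run two small machines in parallel and take their product. The first has 5 states tracking the input length modulo 5; the second has 4 states tracking the count of `1`s, saturating at 3. A product state is a pair (one from each), accepting exactly when both do.
       0  1 
>  A   B  C 
   B   D  E 
   C   E  F 
   D   G  H 
   E   H  I 
   F   I  J 
   G   K  L 
   H   L  M 
   I   M  N 
   J   N  N 
   K   A  O 
   L   O  P 
   M   P  Q 
   N   Q  Q 
   O   C  R 
 * P   R  S 
 * Q   S  S 
   R   F  T 
   S   T  T 
   T   J  J 
(> = start, * = accepting)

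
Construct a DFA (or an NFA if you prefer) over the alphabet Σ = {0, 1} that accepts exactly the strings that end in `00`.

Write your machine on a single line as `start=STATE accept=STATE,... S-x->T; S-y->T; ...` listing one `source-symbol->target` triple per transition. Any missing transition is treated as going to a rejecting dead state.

Let each state record the length of the longest suffix of the input read so far that is also a prefix of `00`. q1 means the last symbol is `0`; q2 means the last 2 symbols are `00`. Accept only at q2, where the string currently ends in `00`.
3 states suffice.
        0   1  
>  q0   q1  q0 
   q1   q2  q0 
 * q2   q2  q0 
(> = start, * = accepting)

start=q0; accept=q2; q0-0->q1; q0-1->q0; q1-0->q2; q1-1->q0; q2-0->q2; q2-1->q0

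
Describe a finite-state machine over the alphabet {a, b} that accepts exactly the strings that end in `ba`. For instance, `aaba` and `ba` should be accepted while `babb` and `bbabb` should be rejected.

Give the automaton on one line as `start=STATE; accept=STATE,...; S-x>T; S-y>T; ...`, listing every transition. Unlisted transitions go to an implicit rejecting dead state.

Let each state record the length of the longest suffix of the input read so far that is also a prefix of `ba`. q1 means the last symbol is `b`; q2 means the last 2 symbols are `ba`. Accept only at q2, where the string currently ends in `ba`.
With 3 states:
        a   b  
>  q0   q0  q1 
   q1   q2  q1 
 * q2   q0  q1 
(> = start, * = accepting)

start=q0; accept=q2; q0-a>q0; q0-b>q1; q1-a>q2; q1-b>q1; q2-a>q0; q2-b>q1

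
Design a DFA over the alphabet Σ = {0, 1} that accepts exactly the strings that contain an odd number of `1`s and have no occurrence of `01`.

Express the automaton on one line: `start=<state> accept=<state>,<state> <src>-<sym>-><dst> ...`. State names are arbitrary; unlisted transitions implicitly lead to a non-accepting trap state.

start=A accept=C,E A-0->B A-1->C B-0->B B-1->D C-0->E C-1->A D-0->D D-1->F E-0->E E-1->F F-0->F F-1->D

Build one automaton per condition and run them in lockstep. One (2 states) tracks the count of `1`s modulo 2; the other (3 states) tracks partial matches of the forbidden pattern `01`. Each combined state is a pair, one component from each; accept when both components accept.
A 6-state machine:
       0  1 
>  A   B  C 
   B   B  D 
 * C   E  A 
   D   D  F 
 * E   E  F 
   F   F  D 
(> = start, * = accepting)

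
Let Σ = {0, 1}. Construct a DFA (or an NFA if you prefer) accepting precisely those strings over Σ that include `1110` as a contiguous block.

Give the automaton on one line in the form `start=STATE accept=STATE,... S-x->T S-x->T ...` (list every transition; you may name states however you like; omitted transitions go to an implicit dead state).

States s0..s3 record the length of the longest prefix of `1110` that matches the current input suffix. Reaching s4 means `1110` has been seen, and we stay there forever. Accept from s4.
With 5 states:
        0   1  
>  s0   s0  s1 
   s1   s0  s2 
   s2   s0  s3 
   s3   s4  s3 
 * s4   s4  s4 
(> = start, * = accepting)

start=s0 accept=s4 s0-0->s0 s0-1->s1 s1-0->s0 s1-1->s2 s2-0->s0 s2-1->s3 s3-0->s4 s3-1->s3 s4-0->s4 s4-1->s4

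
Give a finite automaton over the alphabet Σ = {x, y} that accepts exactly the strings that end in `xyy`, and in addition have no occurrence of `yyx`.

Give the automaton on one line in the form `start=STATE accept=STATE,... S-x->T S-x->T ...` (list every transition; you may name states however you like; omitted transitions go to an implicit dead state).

Run two small machines in parallel and take their product. One (4 states) tracks how much of the suffix `xyy` has currently been matched; the other (4 states) tracks partial matches of the forbidden pattern `yyx`. Each combined state is a pair, one component from each; accept when both components accept. Minimizing collapses redundant product states.
A 6-state machine:
       x  y 
>  A   B  C 
   B   B  D 
   C   B  E 
   D   B  F 
   E   E  E 
 * F   E  E 
(> = start, * = accepting)

start=A accept=F A-x->B A-y->C B-x->B B-y->D C-x->B C-y->E D-x->B D-y->F E-x->E E-y->E F-x->E F-y->E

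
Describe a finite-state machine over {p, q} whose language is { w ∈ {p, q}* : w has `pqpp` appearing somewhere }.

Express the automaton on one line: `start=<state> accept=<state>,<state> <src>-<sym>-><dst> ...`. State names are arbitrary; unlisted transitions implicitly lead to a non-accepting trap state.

Track how much of `pqpp` has been matched so far: state s0 is no progress, s4 is the absorbing accept state reached once `pqpp` has occurred. Intermediate states record partial matches; on a mismatch, fall back to the longest reusable overlap.
With 5 states:
        p   q  
>  s0   s1  s0 
   s1   s1  s2 
   s2   s3  s0 
   s3   s4  s2 
 * s4   s4  s4 
(> = start, * = accepting)

start=s0 accept=s4 s0-p->s1 s0-q->s0 s1-p->s1 s1-q->s2 s2-p->s3 s2-q->s0 s3-p->s4 s3-q->s2 s4-p->s4 s4-q->s4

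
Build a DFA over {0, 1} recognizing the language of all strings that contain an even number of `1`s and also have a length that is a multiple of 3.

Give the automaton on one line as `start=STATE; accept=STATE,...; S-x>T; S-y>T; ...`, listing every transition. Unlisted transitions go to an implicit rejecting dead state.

Run two small machines in parallel and take their product. One (2 states) tracks the count of `1`s modulo 2; the other (3 states) tracks the input length modulo 3. Each combined state is a pair, one component from each; accept when both components accept.
With 6 states:
        0   1  
>* q0   q1  q2 
   q1   q3  q4 
   q2   q4  q3 
   q3   q0  q5 
   q4   q5  q0 
   q5   q2  q1 
(> = start, * = accepting)

start=q0; accept=q0; q0-0>q1; q0-1>q2; q1-0>q3; q1-1>q4; q2-0>q4; q2-1>q3; q3-0>q0; q3-1>q5; q4-0>q5; q4-1>q0; q5-0>q2; q5-1>q1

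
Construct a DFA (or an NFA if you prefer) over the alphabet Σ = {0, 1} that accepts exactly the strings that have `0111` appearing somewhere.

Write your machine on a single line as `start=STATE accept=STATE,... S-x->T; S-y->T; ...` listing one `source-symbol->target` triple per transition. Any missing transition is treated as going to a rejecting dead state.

start=q0; accept=q4; q0-0->q1; q0-1->q0; q1-0->q1; q1-1->q2; q2-0->q1; q2-1->q3; q3-0->q1; q3-1->q4; q4-0->q4; q4-1->q4

States q0..q3 record the length of the longest prefix of `0111` that matches the current input suffix. Reaching q4 means `0111` has been seen, and we stay there forever. Accept from q4.
A 5-state machine:
        0   1  
>  q0   q1  q0 
   q1   q1  q2 
   q2   q1  q3 
   q3   q1  q4 
 * q4   q4  q4 
(> = start, * = accepting)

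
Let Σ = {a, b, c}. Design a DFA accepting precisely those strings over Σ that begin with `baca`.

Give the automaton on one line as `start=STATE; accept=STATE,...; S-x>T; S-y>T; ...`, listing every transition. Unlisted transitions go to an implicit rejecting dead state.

start=S0; accept=S4; S0-a>S5; S0-b>S1; S0-c>S5; S1-a>S2; S1-b>S5; S1-c>S5; S2-a>S5; S2-b>S5; S2-c>S3; S3-a>S4; S3-b>S5; S3-c>S5; S4-a>S4; S4-b>S4; S4-c>S4; S5-a>S5; S5-b>S5; S5-c>S5

Check the first 4 symbols one by one: S0 through S3 record how many have matched `baca` so far; any wrong symbol goes to the dead state S5. After all 4 match we enter the accepting sink S4.
6 states suffice.
        a   b   c  
>  S0   S5  S1  S5 
   S1   S2  S5  S5 
   S2   S5  S5  S3 
   S3   S4  S5  S5 
 * S4   S4  S4  S4 
   S5   S5  S5  S5 
(> = start, * = accepting)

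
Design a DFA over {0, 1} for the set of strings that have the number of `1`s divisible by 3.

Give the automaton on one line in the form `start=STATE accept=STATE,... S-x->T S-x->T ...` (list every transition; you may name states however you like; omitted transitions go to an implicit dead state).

The only thing that matters is how many `1`s have appeared, reduced mod 3. Use one state per residue: A for 0, …, C for 2. Reading `1` moves to the next residue; anything else stays put. A is accepting.
A 3-state machine:
       0  1 
>* A   A  B 
   B   B  C 
   C   C  A 
(> = start, * = accepting)

start=A accept=A A-0->A A-1->B B-0->B B-1->C C-0->C C-1->A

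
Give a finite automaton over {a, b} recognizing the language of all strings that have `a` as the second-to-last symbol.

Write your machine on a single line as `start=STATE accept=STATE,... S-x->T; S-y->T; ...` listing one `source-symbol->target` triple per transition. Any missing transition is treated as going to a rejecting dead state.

start=S0; accept=S3,S4; S0-a->S1; S0-b->S2; S1-a->S3; S1-b->S4; S2-a->S5; S2-b->S6; S3-a->S3; S3-b->S4; S4-a->S5; S4-b->S6; S5-a->S3; S5-b->S4; S6-a->S5; S6-b->S6

Because acceptance depends on a position counted from the end, the machine has to buffer the most recent 2 symbols. Make each state the string of the last up-to-2 symbols read; on input `x` shift the window left and append `x`. Accept when the buffered window has length 2 and begins with `a`.
A 7-state machine:
        a   b  
>  S0   S1  S2 
   S1   S3  S4 
   S2   S5  S6 
 * S3   S3  S4 
 * S4   S5  S6 
   S5   S3  S4 
   S6   S5  S6 
(> = start, * = accepting)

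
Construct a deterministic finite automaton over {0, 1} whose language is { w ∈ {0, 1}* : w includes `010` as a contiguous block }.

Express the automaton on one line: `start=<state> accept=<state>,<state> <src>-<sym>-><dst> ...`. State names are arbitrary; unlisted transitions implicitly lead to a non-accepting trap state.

start=S0 accept=S3 S0-0->S1 S0-1->S0 S1-0->S1 S1-1->S2 S2-0->S3 S2-1->S0 S3-0->S3 S3-1->S3

States S0..S2 record the length of the longest prefix of `010` that matches the current input suffix. Reaching S3 means `010` has been seen, and we stay there forever. Accept from S3.
With 4 states:
        0   1  
>  S0   S1  S0 
   S1   S1  S2 
   S2   S3  S0 
 * S3   S3  S3 
(> = start, * = accepting)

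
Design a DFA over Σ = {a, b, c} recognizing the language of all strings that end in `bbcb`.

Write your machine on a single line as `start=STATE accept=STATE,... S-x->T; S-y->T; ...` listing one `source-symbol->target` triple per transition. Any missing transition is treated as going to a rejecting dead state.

Remember how much of `bbcb` the current input suffix matches. State s0 means no match yet; s1 means the last symbol is `b`; s2 means the last 2 symbols are `bb`; s3 means the last 3 symbols are `bbc`; s4 means the last 4 symbols are `bbcb`. Only s4 accepts. On a mismatch, fall back to the longest proper suffix that is still a prefix of `bbcb`.
        a   b   c  
>  s0   s0  s1  s0 
   s1   s0  s2  s0 
   s2   s0  s2  s3 
   s3   s0  s4  s0 
 * s4   s0  s2  s0 
(> = start, * = accepting)

start=s0; accept=s4; s0-a->s0; s0-b->s1; s0-c->s0; s1-a->s0; s1-b->s2; s1-c->s0; s2-a->s0; s2-b->s2; s2-c->s3; s3-a->s0; s3-b->s4; s3-c->s0; s4-a->s0; s4-b->s2; s4-c->s0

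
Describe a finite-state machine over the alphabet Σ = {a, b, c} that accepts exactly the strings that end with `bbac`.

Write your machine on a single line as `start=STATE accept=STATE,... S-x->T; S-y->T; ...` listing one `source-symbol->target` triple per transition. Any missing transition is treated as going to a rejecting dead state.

start=q0; accept=q4; q0-a->q0; q0-b->q1; q0-c->q0; q1-a->q0; q1-b->q2; q1-c->q0; q2-a->q3; q2-b->q2; q2-c->q0; q3-a->q0; q3-b->q1; q3-c->q4; q4-a->q0; q4-b->q1; q4-c->q0

Let each state record the length of the longest suffix of the input read so far that is also a prefix of `bbac`. q1 means the last symbol is `b`; q2 means the last 2 symbols are `bb`; q3 means the last 3 symbols are `bba`; q4 means the last 4 symbols are `bbac`. Accept only at q4, where the string currently ends in `bbac`.
        a   b   c  
>  q0   q0  q1  q0 
   q1   q0  q2  q0 
   q2   q3  q2  q0 
   q3   q0  q1  q4 
 * q4   q0  q1  q0 
(> = start, * = accepting)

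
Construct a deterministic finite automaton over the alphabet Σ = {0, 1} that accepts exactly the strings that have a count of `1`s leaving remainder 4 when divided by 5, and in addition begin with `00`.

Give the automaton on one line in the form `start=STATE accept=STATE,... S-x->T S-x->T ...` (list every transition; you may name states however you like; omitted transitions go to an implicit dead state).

start=s0 accept=s7 s0-0->s1 s0-1->s2 s1-0->s3 s1-1->s2 s2-0->s2 s2-1->s2 s3-0->s3 s3-1->s4 s4-0->s4 s4-1->s5 s5-0->s5 s5-1->s6 s6-0->s6 s6-1->s7 s7-0->s7 s7-1->s3

Run two small machines in parallel and take their product. The first has 5 states tracking the count of `1`s modulo 5; the second has 4 states tracking whether the input so far still matches the prefix `00`. A product state is a pair (one from each), accepting exactly when both do. Minimizing collapses redundant product states.
8 states suffice.
        0   1  
>  s0   s1  s2 
   s1   s3  s2 
   s2   s2  s2 
   s3   s3  s4 
   s4   s4  s5 
   s5   s5  s6 
   s6   s6  s7 
 * s7   s7  s3 
(> = start, * = accepting)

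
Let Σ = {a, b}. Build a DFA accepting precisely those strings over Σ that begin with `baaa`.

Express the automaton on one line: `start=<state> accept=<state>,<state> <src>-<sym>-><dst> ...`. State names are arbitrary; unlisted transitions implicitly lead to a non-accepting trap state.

Check the first 4 symbols one by one: q0 through q3 record how many have matched `baaa` so far; any wrong symbol goes to the dead state q5. After all 4 match we enter the accepting sink q4.
        a   b  
>  q0   q5  q1 
   q1   q2  q5 
   q2   q3  q5 
   q3   q4  q5 
 * q4   q4  q4 
   q5   q5  q5 
(> = start, * = accepting)

start=q0 accept=q4 q0-a->q5 q0-b->q1 q1-a->q2 q1-b->q5 q2-a->q3 q2-b->q5 q3-a->q4 q3-b->q5 q4-a->q4 q4-b->q4 q5-a->q5 q5-b->q5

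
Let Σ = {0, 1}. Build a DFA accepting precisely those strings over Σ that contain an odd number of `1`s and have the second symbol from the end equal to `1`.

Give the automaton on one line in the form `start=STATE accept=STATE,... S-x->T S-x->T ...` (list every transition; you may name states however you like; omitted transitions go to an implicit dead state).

Run two small machines in parallel and take their product. The first has 2 states tracking the count of `1`s modulo 2; the second has 7 states tracking the last 2 symbols read. A product state is a pair (one from each), accepting exactly when both do.
With 11 states:
       0  1 
>  A   B  C 
   B   D  E 
   C   F  G 
   D   D  E 
   E   F  G 
 * F   H  I 
   G   J  K 
   H   H  I 
   I   J  K 
   J   D  E 
 * K   F  G 
(> = start, * = accepting)

start=A accept=F,K A-0->B A-1->C B-0->D B-1->E C-0->F C-1->G D-0->D D-1->E E-0->F E-1->G F-0->H F-1->I G-0->J G-1->K H-0->H H-1->I I-0->J I-1->K J-0->D J-1->E K-0->F K-1->G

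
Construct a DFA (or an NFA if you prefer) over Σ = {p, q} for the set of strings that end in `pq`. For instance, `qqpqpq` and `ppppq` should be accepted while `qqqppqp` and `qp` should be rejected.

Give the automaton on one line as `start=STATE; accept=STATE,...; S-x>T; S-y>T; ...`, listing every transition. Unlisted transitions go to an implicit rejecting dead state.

start=S0; accept=S2; S0-p>S1; S0-q>S0; S1-p>S1; S1-q>S2; S2-p>S1; S2-q>S0

Remember how much of `pq` the current input suffix matches. State S0 means no match yet; S1 means the last symbol is `p`; S2 means the last 2 symbols are `pq`. Only S2 accepts. On a mismatch, fall back to the longest proper suffix that is still a prefix of `pq`.
3 states suffice.
        p   q  
>  S0   S1  S0 
   S1   S1  S2 
 * S2   S1  S0 
(> = start, * = accepting)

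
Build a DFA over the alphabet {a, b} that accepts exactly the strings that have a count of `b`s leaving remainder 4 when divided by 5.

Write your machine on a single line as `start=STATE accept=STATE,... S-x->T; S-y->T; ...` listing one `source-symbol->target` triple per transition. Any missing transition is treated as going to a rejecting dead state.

start=s0; accept=s4; s0-a->s0; s0-b->s1; s1-a->s1; s1-b->s2; s2-a->s2; s2-b->s3; s3-a->s3; s3-b->s4; s4-a->s4; s4-b->s0

The only thing that matters is how many `b`s have appeared, reduced mod 5. Use one state per residue: s0 for 0, …, s4 for 4. Reading `b` moves to the next residue; anything else stays put. s4 is accepting.
A 5-state machine:
        a   b  
>  s0   s0  s1 
   s1   s1  s2 
   s2   s2  s3 
   s3   s3  s4 
 * s4   s4  s0 
(> = start, * = accepting)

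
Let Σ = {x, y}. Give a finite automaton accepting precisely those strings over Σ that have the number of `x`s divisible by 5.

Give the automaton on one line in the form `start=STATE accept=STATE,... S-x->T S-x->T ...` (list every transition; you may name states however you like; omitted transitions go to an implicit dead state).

start=A accept=A A-x->B A-y->A B-x->C B-y->B C-x->D C-y->C D-x->E D-y->D E-x->A E-y->E

The only thing that matters is how many `x`s have appeared, reduced mod 5. Use one state per residue: A for 0, …, E for 4. Reading `x` moves to the next residue; anything else stays put. A is accepting.
With 5 states:
       x  y 
>* A   B  A 
   B   C  B 
   C   D  C 
   D   E  D 
   E   A  E 
(> = start, * = accepting)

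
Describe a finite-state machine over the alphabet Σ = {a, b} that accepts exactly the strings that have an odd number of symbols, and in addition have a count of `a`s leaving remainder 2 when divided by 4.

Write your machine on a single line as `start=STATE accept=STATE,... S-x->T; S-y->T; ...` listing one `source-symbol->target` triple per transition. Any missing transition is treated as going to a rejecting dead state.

start=s0; accept=s6; s0-a->s1; s0-b->s2; s1-a->s3; s1-b->s4; s2-a->s4; s2-b->s0; s3-a->s5; s3-b->s6; s4-a->s6; s4-b->s1; s5-a->s0; s5-b->s7; s6-a->s7; s6-b->s3; s7-a->s2; s7-b->s5

Handle the two conditions separately and then intersect. One (2 states) tracks the input length modulo 2; the other (4 states) tracks the count of `a`s modulo 4. Each combined state is a pair, one component from each; accept when both components accept.
        a   b  
>  s0   s1  s2 
   s1   s3  s4 
   s2   s4  s0 
   s3   s5  s6 
   s4   s6  s1 
   s5   s0  s7 
 * s6   s7  s3 
   s7   s2  s5 
(> = start, * = accepting)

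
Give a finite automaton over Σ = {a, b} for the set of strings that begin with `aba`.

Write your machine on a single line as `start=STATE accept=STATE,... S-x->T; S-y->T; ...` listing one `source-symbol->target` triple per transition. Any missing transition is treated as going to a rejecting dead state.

Check the first 3 symbols one by one: q0 through q2 record how many have matched `aba` so far; any wrong symbol goes to the dead state q4. After all 3 match we enter the accepting sink q3.
A 5-state machine:
        a   b  
>  q0   q1  q4 
   q1   q4  q2 
   q2   q3  q4 
 * q3   q3  q3 
   q4   q4  q4 
(> = start, * = accepting)

start=q0; accept=q3; q0-a->q1; q0-b->q4; q1-a->q4; q1-b->q2; q2-a->q3; q2-b->q4; q3-a->q3; q3-b->q3; q4-a->q4; q4-b->q4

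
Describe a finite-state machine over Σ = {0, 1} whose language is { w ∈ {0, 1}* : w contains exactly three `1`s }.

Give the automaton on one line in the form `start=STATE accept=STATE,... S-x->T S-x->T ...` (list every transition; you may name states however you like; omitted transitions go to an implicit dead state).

start=A accept=D A-0->A A-1->B B-0->B B-1->C C-0->C C-1->D D-0->D D-1->E E-0->E E-1->E

Count `1`s, saturating at 4: states A through D mean 0 through 3 `1`s seen; E means more than 3. Each `1` increments (capped at E); other symbols loop. Accept from {D}.
With 5 states:
       0  1 
>  A   A  B 
   B   B  C 
   C   C  D 
 * D   D  E 
   E   E  E 
(> = start, * = accepting)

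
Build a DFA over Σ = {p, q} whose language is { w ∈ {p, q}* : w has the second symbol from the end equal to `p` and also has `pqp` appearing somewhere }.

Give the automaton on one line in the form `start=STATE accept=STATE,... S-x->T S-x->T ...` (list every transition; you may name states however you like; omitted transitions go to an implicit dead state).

start=s0 accept=s4,s5 s0-p->s1 s0-q->s0 s1-p->s1 s1-q->s2 s2-p->s3 s2-q->s0 s3-p->s4 s3-q->s5 s4-p->s4 s4-q->s5 s5-p->s3 s5-q->s6 s6-p->s3 s6-q->s6

Run two small machines in parallel and take their product. One (7 states) tracks the last 2 symbols read; the other (4 states) tracks whether and how much of `pqp` has been seen. Each combined state is a pair, one component from each; accept when both components accept. After merging equivalent states the machine shrinks.
With 7 states:
        p   q  
>  s0   s1  s0 
   s1   s1  s2 
   s2   s3  s0 
   s3   s4  s5 
 * s4   s4  s5 
 * s5   s3  s6 
   s6   s3  s6 
(> = start, * = accepting)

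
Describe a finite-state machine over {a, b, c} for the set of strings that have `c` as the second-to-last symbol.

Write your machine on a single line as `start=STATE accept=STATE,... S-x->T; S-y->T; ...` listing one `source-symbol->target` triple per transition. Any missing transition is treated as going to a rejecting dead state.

start=q0; accept=q10,q11,q12; q0-a->q1; q0-b->q2; q0-c->q3; q1-a->q4; q1-b->q5; q1-c->q6; q2-a->q7; q2-b->q8; q2-c->q9; q3-a->q10; q3-b->q11; q3-c->q12; q4-a->q4; q4-b->q5; q4-c->q6; q5-a->q7; q5-b->q8; q5-c->q9; q6-a->q10; q6-b->q11; q6-c->q12; q7-a->q4; q7-b->q5; q7-c->q6; q8-a->q7; q8-b->q8; q8-c->q9; q9-a->q10; q9-b->q11; q9-c->q12; q10-a->q4; q10-b->q5; q10-c->q6; q11-a->q7; q11-b->q8; q11-c->q9; q12-a->q10; q12-b->q11; q12-c->q12

A DFA must remember the last 2 symbols (since which symbol is second-to-last isn't known until the input ends). Use one state per possible window of the last ≤2 symbols; accept from those whose window starts with `c`.
A 13-state machine:
          a    b    c  
>  q0     q1   q2   q3 
   q1     q4   q5   q6 
   q2     q7   q8   q9 
   q3    q10  q11  q12 
   q4     q4   q5   q6 
   q5     q7   q8   q9 
   q6    q10  q11  q12 
   q7     q4   q5   q6 
   q8     q7   q8   q9 
   q9    q10  q11  q12 
 * q10    q4   q5   q6 
 * q11    q7   q8   q9 
 * q12   q10  q11  q12 
(> = start, * = accepting)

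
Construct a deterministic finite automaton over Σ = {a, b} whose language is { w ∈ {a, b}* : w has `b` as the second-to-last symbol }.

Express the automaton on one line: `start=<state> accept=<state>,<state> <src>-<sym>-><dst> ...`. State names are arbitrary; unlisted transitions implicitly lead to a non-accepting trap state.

start=q0 accept=q5,q6 q0-a->q1 q0-b->q2 q1-a->q3 q1-b->q4 q2-a->q5 q2-b->q6 q3-a->q3 q3-b->q4 q4-a->q5 q4-b->q6 q5-a->q3 q5-b->q4 q6-a->q5 q6-b->q6

Because acceptance depends on a position counted from the end, the machine has to buffer the most recent 2 symbols. Make each state the string of the last up-to-2 symbols read; on input `x` shift the window left and append `x`. Accept when the buffered window has length 2 and begins with `b`.
A 7-state machine:
        a   b  
>  q0   q1  q2 
   q1   q3  q4 
   q2   q5  q6 
   q3   q3  q4 
   q4   q5  q6 
 * q5   q3  q4 
 * q6   q5  q6 
(> = start, * = accepting)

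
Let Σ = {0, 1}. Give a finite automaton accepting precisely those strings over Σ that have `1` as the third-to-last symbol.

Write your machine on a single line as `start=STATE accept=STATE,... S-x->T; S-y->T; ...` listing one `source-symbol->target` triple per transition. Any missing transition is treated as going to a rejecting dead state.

Because acceptance depends on a position counted from the end, the machine has to buffer the most recent 3 symbols. Make each state the string of the last up-to-3 symbols read; on input `x` shift the window left and append `x`. Accept when the buffered window has length 3 and begins with `1`.
          0    1  
>  q0     q1   q2 
   q1     q3   q4 
   q2     q5   q6 
   q3     q7   q8 
   q4     q9  q10 
   q5    q11  q12 
   q6    q13  q14 
   q7     q7   q8 
   q8     q9  q10 
   q9    q11  q12 
   q10   q13  q14 
 * q11    q7   q8 
 * q12    q9  q10 
 * q13   q11  q12 
 * q14   q13  q14 
(> = start, * = accepting)

start=q0; accept=q11,q12,q13,q14; q0-0->q1; q0-1->q2; q1-0->q3; q1-1->q4; q2-0->q5; q2-1->q6; q3-0->q7; q3-1->q8; q4-0->q9; q4-1->q10; q5-0->q11; q5-1->q12; q6-0->q13; q6-1->q14; q7-0->q7; q7-1->q8; q8-0->q9; q8-1->q10; q9-0->q11; q9-1->q12; q10-0->q13; q10-1->q14; q11-0->q7; q11-1->q8; q12-0->q9; q12-1->q10; q13-0->q11; q13-1->q12; q14-0->q13; q14-1->q14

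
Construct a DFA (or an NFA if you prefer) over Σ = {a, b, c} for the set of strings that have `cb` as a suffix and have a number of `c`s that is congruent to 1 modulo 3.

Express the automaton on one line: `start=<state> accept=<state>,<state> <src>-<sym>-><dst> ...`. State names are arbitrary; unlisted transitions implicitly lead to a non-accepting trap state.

start=q0 accept=q3 q0-a->q0 q0-b->q0 q0-c->q1 q1-a->q2 q1-b->q3 q1-c->q4 q2-a->q2 q2-b->q2 q2-c->q4 q3-a->q2 q3-b->q2 q3-c->q4 q4-a->q4 q4-b->q4 q4-c->q0

Build one automaton per condition and run them in lockstep. One (3 states) tracks how much of the suffix `cb` has currently been matched; the other (3 states) tracks the count of `c`s modulo 3. Each combined state is a pair, one component from each; accept when both components accept. Equivalent product states are then merged.
With 5 states:
        a   b   c  
>  q0   q0  q0  q1 
   q1   q2  q3  q4 
   q2   q2  q2  q4 
 * q3   q2  q2  q4 
   q4   q4  q4  q0 
(> = start, * = accepting)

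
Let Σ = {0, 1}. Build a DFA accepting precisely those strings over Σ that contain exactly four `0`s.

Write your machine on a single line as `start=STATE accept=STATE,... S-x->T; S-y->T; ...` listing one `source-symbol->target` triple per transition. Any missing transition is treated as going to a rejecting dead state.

Only the number of `0`s matters, and only up to 5. Make a chain s0 → s1 → s2 → s3 → s4 → s5 advanced by each `0` (with s5 absorbing); every other symbol self-loops. The accepting set is {s4}.
6 states suffice.
        0   1  
>  s0   s1  s0 
   s1   s2  s1 
   s2   s3  s2 
   s3   s4  s3 
 * s4   s5  s4 
   s5   s5  s5 
(> = start, * = accepting)

start=s0; accept=s4; s0-0->s1; s0-1->s0; s1-0->s2; s1-1->s1; s2-0->s3; s2-1->s2; s3-0->s4; s3-1->s3; s4-0->s5; s4-1->s4; s5-0->s5; s5-1->s5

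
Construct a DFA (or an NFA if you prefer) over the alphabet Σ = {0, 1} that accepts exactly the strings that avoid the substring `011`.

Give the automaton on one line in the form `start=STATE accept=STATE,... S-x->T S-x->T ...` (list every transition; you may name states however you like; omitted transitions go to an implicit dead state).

start=S0 accept=S0,S1,S2 S0-0->S1 S0-1->S0 S1-0->S1 S1-1->S2 S2-0->S1 S2-1->S3 S3-0->S3 S3-1->S3

Track partial matches of the forbidden pattern `011`. State S3 is a dead state reached once `011` has occurred; every other state accepts. S0 means no part of `011` is currently matched.
With 4 states:
        0   1  
>* S0   S1  S0 
 * S1   S1  S2 
 * S2   S1  S3 
   S3   S3  S3 
(> = start, * = accepting)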